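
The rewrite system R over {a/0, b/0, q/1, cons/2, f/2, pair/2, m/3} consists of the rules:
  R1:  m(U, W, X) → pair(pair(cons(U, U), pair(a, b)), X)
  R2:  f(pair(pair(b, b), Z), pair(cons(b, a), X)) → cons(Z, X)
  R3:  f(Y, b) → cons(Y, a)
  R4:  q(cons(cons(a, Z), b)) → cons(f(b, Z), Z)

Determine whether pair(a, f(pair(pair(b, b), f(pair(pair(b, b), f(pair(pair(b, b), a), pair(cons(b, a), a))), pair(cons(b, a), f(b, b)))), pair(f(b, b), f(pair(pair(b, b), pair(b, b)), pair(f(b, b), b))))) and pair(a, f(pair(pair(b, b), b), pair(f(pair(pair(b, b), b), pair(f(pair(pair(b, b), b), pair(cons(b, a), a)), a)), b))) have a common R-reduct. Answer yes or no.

Reduce t₁ = pair(a, f(pair(pair(b, b), f(pair(pair(b, b), f(pair(pair(b, b), a), pair(cons(b, a), a))), pair(cons(b, a), f(b, b)))), pair(f(b, b), f(pair(pair(b, b), pair(b, b)), pair(f(b, b), b))))):
1. pair(a, f(pair(pair(b, b), f(pair(pair(b, b), f(pair(pair(b, b), a), pair(cons(b, a), a))), pair(cons(b, a), f(b, b)))), pair(f(b, b), f(pair(pair(b, b), pair(b, b)), pair(f(b, b), b)))))  →  pair(a, f(pair(pair(b, b), cons(f(pair(pair(b, b), a), pair(cons(b, a), a)), f(b, b))), pair(f(b, b), f(pair(pair(b, b), pair(b, b)), pair(f(b, b), b)))))   [R2 at 2.1.2]
2. pair(a, f(pair(pair(b, b), cons(f(pair(pair(b, b), a), pair(cons(b, a), a)), f(b, b))), pair(f(b, b), f(pair(pair(b, b), pair(b, b)), pair(f(b, b), b)))))  →  pair(a, f(pair(pair(b, b), cons(cons(a, a), f(b, b))), pair(f(b, b), f(pair(pair(b, b), pair(b, b)), pair(f(b, b), b)))))   [R2 at 2.1.2.1]
3. pair(a, f(pair(pair(b, b), cons(cons(a, a), f(b, b))), pair(f(b, b), f(pair(pair(b, b), pair(b, b)), pair(f(b, b), b)))))  →  pair(a, f(pair(pair(b, b), cons(cons(a, a), cons(b, a))), pair(f(b, b), f(pair(pair(b, b), pair(b, b)), pair(f(b, b), b)))))   [R3 at 2.1.2.2]
4. pair(a, f(pair(pair(b, b), cons(cons(a, a), cons(b, a))), pair(f(b, b), f(pair(pair(b, b), pair(b, b)), pair(f(b, b), b)))))  →  pair(a, f(pair(pair(b, b), cons(cons(a, a), cons(b, a))), pair(cons(b, a), f(pair(pair(b, b), pair(b, b)), pair(f(b, b), b)))))   [R3 at 2.2.1]
5. pair(a, f(pair(pair(b, b), cons(cons(a, a), cons(b, a))), pair(cons(b, a), f(pair(pair(b, b), pair(b, b)), pair(f(b, b), b)))))  →  pair(a, cons(cons(cons(a, a), cons(b, a)), f(pair(pair(b, b), pair(b, b)), pair(f(b, b), b))))   [R2 at 2]
6. pair(a, cons(cons(cons(a, a), cons(b, a)), f(pair(pair(b, b), pair(b, b)), pair(f(b, b), b))))  →  pair(a, cons(cons(cons(a, a), cons(b, a)), f(pair(pair(b, b), pair(b, b)), pair(cons(b, a), b))))   [R3 at 2.2.2.1]
7. pair(a, cons(cons(cons(a, a), cons(b, a)), f(pair(pair(b, b), pair(b, b)), pair(cons(b, a), b))))  →  pair(a, cons(cons(cons(a, a), cons(b, a)), cons(pair(b, b), b)))   [R2 at 2.2]

Reduce t₂ = pair(a, f(pair(pair(b, b), b), pair(f(pair(pair(b, b), b), pair(f(pair(pair(b, b), b), pair(cons(b, a), a)), a)), b))):
1. pair(a, f(pair(pair(b, b), b), pair(f(pair(pair(b, b), b), pair(f(pair(pair(b, b), b), pair(cons(b, a), a)), a)), b)))  →  pair(a, f(pair(pair(b, b), b), pair(f(pair(pair(b, b), b), pair(cons(b, a), a)), b)))   [R2 at 2.2.1.2.1]
2. pair(a, f(pair(pair(b, b), b), pair(f(pair(pair(b, b), b), pair(cons(b, a), a)), b)))  →  pair(a, f(pair(pair(b, b), b), pair(cons(b, a), b)))   [R2 at 2.2.1]
3. pair(a, f(pair(pair(b, b), b), pair(cons(b, a), b)))  →  pair(a, cons(b, b))   [R2 at 2]

no — NF(t₁) = pair(a, cons(cons(cons(a, a), cons(b, a)), cons(pair(b, b), b))), NF(t₂) = pair(a, cons(b, b))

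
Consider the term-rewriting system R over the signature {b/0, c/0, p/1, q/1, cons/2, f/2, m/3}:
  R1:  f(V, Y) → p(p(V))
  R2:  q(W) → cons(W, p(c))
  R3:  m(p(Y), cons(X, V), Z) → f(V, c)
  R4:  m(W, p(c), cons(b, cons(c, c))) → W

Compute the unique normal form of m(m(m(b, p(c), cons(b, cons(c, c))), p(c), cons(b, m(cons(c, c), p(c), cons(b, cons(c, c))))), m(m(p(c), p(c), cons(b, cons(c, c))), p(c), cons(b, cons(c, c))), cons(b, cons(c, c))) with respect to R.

b

1. m(m(m(b, p(c), cons(b, cons(c, c))), p(c), cons(b, m(cons(c, c), p(c), cons(b, cons(c, c))))), m(m(p(c), p(c), cons(b, cons(c, c))), p(c), cons(b, cons(c, c))), cons(b, cons(c, c)))  →  m(m(b, p(c), cons(b, m(cons(c, c), p(c), cons(b, cons(c, c))))), m(m(p(c), p(c), cons(b, cons(c, c))), p(c), cons(b, cons(c, c))), cons(b, cons(c, c)))   [R4 at 1.1]
2. m(m(b, p(c), cons(b, m(cons(c, c), p(c), cons(b, cons(c, c))))), m(m(p(c), p(c), cons(b, cons(c, c))), p(c), cons(b, cons(c, c))), cons(b, cons(c, c)))  →  m(m(b, p(c), cons(b, cons(c, c))), m(m(p(c), p(c), cons(b, cons(c, c))), p(c), cons(b, cons(c, c))), cons(b, cons(c, c)))   [R4 at 1.3.2]
3. m(m(b, p(c), cons(b, cons(c, c))), m(m(p(c), p(c), cons(b, cons(c, c))), p(c), cons(b, cons(c, c))), cons(b, cons(c, c)))  →  m(b, m(m(p(c), p(c), cons(b, cons(c, c))), p(c), cons(b, cons(c, c))), cons(b, cons(c, c)))   [R4 at 1]
4. m(b, m(m(p(c), p(c), cons(b, cons(c, c))), p(c), cons(b, cons(c, c))), cons(b, cons(c, c)))  →  m(b, m(p(c), p(c), cons(b, cons(c, c))), cons(b, cons(c, c)))   [R4 at 2]
5. m(b, m(p(c), p(c), cons(b, cons(c, c))), cons(b, cons(c, c)))  →  m(b, p(c), cons(b, cons(c, c)))   [R4 at 2]
6. m(b, p(c), cons(b, cons(c, c)))  →  b   [R4 at ε]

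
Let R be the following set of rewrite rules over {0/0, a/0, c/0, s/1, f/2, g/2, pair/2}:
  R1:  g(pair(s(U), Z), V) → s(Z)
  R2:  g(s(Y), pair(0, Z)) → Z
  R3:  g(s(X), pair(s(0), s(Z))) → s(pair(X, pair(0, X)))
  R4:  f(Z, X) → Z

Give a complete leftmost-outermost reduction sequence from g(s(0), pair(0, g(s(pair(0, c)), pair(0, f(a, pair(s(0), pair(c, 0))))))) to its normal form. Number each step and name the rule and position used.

a

1. g(s(0), pair(0, g(s(pair(0, c)), pair(0, f(a, pair(s(0), pair(c, 0)))))))  →  g(s(pair(0, c)), pair(0, f(a, pair(s(0), pair(c, 0)))))   [R2 at ε]
2. g(s(pair(0, c)), pair(0, f(a, pair(s(0), pair(c, 0)))))  →  f(a, pair(s(0), pair(c, 0)))   [R2 at ε]
3. f(a, pair(s(0), pair(c, 0)))  →  a   [R4 at ε]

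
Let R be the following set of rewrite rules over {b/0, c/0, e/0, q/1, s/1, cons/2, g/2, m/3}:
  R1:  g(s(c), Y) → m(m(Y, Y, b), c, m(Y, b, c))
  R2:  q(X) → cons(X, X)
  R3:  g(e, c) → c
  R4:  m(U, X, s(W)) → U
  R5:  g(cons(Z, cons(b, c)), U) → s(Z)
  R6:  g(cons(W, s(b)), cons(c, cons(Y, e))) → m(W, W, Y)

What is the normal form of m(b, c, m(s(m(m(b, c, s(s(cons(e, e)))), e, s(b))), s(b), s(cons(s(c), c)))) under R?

1. m(b, c, m(s(m(m(b, c, s(s(cons(e, e)))), e, s(b))), s(b), s(cons(s(c), c))))  →  m(b, c, s(m(m(b, c, s(s(cons(e, e)))), e, s(b))))   [R4 at 3]
2. m(b, c, s(m(m(b, c, s(s(cons(e, e)))), e, s(b))))  →  b   [R4 at ε]

b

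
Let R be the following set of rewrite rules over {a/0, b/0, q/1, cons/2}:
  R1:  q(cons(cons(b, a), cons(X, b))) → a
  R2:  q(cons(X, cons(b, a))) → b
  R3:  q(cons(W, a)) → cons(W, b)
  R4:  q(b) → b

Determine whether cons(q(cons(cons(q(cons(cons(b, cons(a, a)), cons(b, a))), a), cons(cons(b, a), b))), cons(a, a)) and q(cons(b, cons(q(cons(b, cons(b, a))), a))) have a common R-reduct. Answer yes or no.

Reduce t₁ = cons(q(cons(cons(q(cons(cons(b, cons(a, a)), cons(b, a))), a), cons(cons(b, a), b))), cons(a, a)):
1. cons(q(cons(cons(q(cons(cons(b, cons(a, a)), cons(b, a))), a), cons(cons(b, a), b))), cons(a, a))  →  cons(q(cons(cons(b, a), cons(cons(b, a), b))), cons(a, a))   [R2 at 1.1.1.1]
2. cons(q(cons(cons(b, a), cons(cons(b, a), b))), cons(a, a))  →  cons(a, cons(a, a))   [R1 at 1]

Reduce t₂ = q(cons(b, cons(q(cons(b, cons(b, a))), a))):
1. q(cons(b, cons(q(cons(b, cons(b, a))), a)))  →  q(cons(b, cons(b, a)))   [R2 at 1.2.1]
2. q(cons(b, cons(b, a)))  →  b   [R2 at ε]

no — NF(t₁) = cons(a, cons(a, a)), NF(t₂) = b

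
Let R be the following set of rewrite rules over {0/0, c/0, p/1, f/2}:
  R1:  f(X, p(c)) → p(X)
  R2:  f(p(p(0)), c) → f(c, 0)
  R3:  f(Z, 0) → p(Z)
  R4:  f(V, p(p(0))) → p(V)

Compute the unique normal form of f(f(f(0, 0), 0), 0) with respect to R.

1. f(f(f(0, 0), 0), 0)  →  p(f(f(0, 0), 0))   [R3 at ε]
2. p(f(f(0, 0), 0))  →  p(p(f(0, 0)))   [R3 at 1]
3. p(p(f(0, 0)))  →  p(p(p(0)))   [R3 at 1.1]

p(p(p(0)))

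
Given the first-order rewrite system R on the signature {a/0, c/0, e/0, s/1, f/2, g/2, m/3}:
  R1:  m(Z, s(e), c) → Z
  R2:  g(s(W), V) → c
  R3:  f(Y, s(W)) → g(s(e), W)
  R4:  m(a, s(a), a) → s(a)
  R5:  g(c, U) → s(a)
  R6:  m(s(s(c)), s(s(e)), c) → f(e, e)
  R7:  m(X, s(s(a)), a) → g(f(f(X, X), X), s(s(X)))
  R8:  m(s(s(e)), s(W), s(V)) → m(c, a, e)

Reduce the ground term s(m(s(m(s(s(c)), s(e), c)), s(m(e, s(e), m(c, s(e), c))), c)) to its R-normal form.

s(s(s(s(c))))

1. s(m(s(m(s(s(c)), s(e), c)), s(m(e, s(e), m(c, s(e), c))), c))  →  s(m(s(s(s(c))), s(m(e, s(e), m(c, s(e), c))), c))   [R1 at 1.1.1]
2. s(m(s(s(s(c))), s(m(e, s(e), m(c, s(e), c))), c))  →  s(m(s(s(s(c))), s(m(e, s(e), c)), c))   [R1 at 1.2.1.3]
3. s(m(s(s(s(c))), s(m(e, s(e), c)), c))  →  s(m(s(s(s(c))), s(e), c))   [R1 at 1.2.1]
4. s(m(s(s(s(c))), s(e), c))  →  s(s(s(s(c))))   [R1 at 1]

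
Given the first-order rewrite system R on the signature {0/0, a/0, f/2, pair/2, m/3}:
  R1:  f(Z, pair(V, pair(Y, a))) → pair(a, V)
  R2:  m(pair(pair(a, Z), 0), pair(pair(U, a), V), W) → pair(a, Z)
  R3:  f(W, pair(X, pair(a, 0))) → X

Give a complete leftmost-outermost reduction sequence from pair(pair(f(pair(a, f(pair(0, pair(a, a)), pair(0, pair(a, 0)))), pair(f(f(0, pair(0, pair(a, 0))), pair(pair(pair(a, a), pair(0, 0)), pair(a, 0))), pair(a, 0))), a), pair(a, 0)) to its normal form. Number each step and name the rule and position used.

pair(pair(pair(pair(a, a), pair(0, 0)), a), pair(a, 0))

1. pair(pair(f(pair(a, f(pair(0, pair(a, a)), pair(0, pair(a, 0)))), pair(f(f(0, pair(0, pair(a, 0))), pair(pair(pair(a, a), pair(0, 0)), pair(a, 0))), pair(a, 0))), a), pair(a, 0))  →  pair(pair(f(f(0, pair(0, pair(a, 0))), pair(pair(pair(a, a), pair(0, 0)), pair(a, 0))), a), pair(a, 0))   [R3 at 1.1]
2. pair(pair(f(f(0, pair(0, pair(a, 0))), pair(pair(pair(a, a), pair(0, 0)), pair(a, 0))), a), pair(a, 0))  →  pair(pair(pair(pair(a, a), pair(0, 0)), a), pair(a, 0))   [R3 at 1.1]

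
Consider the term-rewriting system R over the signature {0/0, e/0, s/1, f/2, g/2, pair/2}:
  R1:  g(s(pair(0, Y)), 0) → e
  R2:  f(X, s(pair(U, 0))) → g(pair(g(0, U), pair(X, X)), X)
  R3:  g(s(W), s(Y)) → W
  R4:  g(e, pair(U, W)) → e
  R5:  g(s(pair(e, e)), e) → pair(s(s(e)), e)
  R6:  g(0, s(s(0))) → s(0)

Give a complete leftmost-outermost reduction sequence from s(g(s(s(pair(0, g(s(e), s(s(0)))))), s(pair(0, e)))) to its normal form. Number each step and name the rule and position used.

s(s(pair(0, e)))

1. s(g(s(s(pair(0, g(s(e), s(s(0)))))), s(pair(0, e))))  →  s(s(pair(0, g(s(e), s(s(0))))))   [R3 at 1]
2. s(s(pair(0, g(s(e), s(s(0))))))  →  s(s(pair(0, e)))   [R3 at 1.1.2]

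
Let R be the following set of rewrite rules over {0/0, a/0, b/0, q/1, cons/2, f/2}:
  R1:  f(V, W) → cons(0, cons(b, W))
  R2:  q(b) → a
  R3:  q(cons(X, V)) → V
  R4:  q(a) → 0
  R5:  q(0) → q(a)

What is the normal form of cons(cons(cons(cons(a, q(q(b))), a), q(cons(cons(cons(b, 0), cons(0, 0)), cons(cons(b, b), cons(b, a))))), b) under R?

1. cons(cons(cons(cons(a, q(q(b))), a), q(cons(cons(cons(b, 0), cons(0, 0)), cons(cons(b, b), cons(b, a))))), b)  →  cons(cons(cons(cons(a, q(a)), a), q(cons(cons(cons(b, 0), cons(0, 0)), cons(cons(b, b), cons(b, a))))), b)   [R2 at 1.1.1.2.1]
2. cons(cons(cons(cons(a, q(a)), a), q(cons(cons(cons(b, 0), cons(0, 0)), cons(cons(b, b), cons(b, a))))), b)  →  cons(cons(cons(cons(a, 0), a), q(cons(cons(cons(b, 0), cons(0, 0)), cons(cons(b, b), cons(b, a))))), b)   [R4 at 1.1.1.2]
3. cons(cons(cons(cons(a, 0), a), q(cons(cons(cons(b, 0), cons(0, 0)), cons(cons(b, b), cons(b, a))))), b)  →  cons(cons(cons(cons(a, 0), a), cons(cons(b, b), cons(b, a))), b)   [R3 at 1.2]

cons(cons(cons(cons(a, 0), a), cons(cons(b, b), cons(b, a))), b)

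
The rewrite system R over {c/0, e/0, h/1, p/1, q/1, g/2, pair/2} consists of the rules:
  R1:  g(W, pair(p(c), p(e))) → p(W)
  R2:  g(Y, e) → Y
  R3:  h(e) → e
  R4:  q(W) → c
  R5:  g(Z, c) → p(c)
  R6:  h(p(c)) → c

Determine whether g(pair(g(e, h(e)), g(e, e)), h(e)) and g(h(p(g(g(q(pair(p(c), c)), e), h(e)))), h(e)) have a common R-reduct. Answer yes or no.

Reduce t₁ = g(pair(g(e, h(e)), g(e, e)), h(e)):
1. g(pair(g(e, h(e)), g(e, e)), h(e))  →  g(pair(g(e, e), g(e, e)), h(e))   [R3 at 1.1.2]
2. g(pair(g(e, e), g(e, e)), h(e))  →  g(pair(e, g(e, e)), h(e))   [R2 at 1.1]
3. g(pair(e, g(e, e)), h(e))  →  g(pair(e, e), h(e))   [R2 at 1.2]
4. g(pair(e, e), h(e))  →  g(pair(e, e), e)   [R3 at 2]
5. g(pair(e, e), e)  →  pair(e, e)   [R2 at ε]

Reduce t₂ = g(h(p(g(g(q(pair(p(c), c)), e), h(e)))), h(e)):
1. g(h(p(g(g(q(pair(p(c), c)), e), h(e)))), h(e))  →  g(h(p(g(q(pair(p(c), c)), h(e)))), h(e))   [R2 at 1.1.1.1]
2. g(h(p(g(q(pair(p(c), c)), h(e)))), h(e))  →  g(h(p(g(c, h(e)))), h(e))   [R4 at 1.1.1.1]
3. g(h(p(g(c, h(e)))), h(e))  →  g(h(p(g(c, e))), h(e))   [R3 at 1.1.1.2]
4. g(h(p(g(c, e))), h(e))  →  g(h(p(c)), h(e))   [R2 at 1.1.1]
5. g(h(p(c)), h(e))  →  g(c, h(e))   [R6 at 1]
6. g(c, h(e))  →  g(c, e)   [R3 at 2]
7. g(c, e)  →  c   [R2 at ε]

no — NF(t₁) = pair(e, e), NF(t₂) = c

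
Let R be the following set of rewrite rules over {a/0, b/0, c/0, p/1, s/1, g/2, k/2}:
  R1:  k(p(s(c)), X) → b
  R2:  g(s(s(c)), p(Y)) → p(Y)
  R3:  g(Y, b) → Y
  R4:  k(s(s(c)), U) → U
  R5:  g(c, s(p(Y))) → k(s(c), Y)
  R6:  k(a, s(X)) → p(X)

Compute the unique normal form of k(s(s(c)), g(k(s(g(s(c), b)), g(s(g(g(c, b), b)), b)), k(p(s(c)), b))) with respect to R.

s(c)

1. k(s(s(c)), g(k(s(g(s(c), b)), g(s(g(g(c, b), b)), b)), k(p(s(c)), b)))  →  g(k(s(g(s(c), b)), g(s(g(g(c, b), b)), b)), k(p(s(c)), b))   [R4 at ε]
2. g(k(s(g(s(c), b)), g(s(g(g(c, b), b)), b)), k(p(s(c)), b))  →  g(k(s(s(c)), g(s(g(g(c, b), b)), b)), k(p(s(c)), b))   [R3 at 1.1.1]
3. g(k(s(s(c)), g(s(g(g(c, b), b)), b)), k(p(s(c)), b))  →  g(g(s(g(g(c, b), b)), b), k(p(s(c)), b))   [R4 at 1]
4. g(g(s(g(g(c, b), b)), b), k(p(s(c)), b))  →  g(s(g(g(c, b), b)), k(p(s(c)), b))   [R3 at 1]
5. g(s(g(g(c, b), b)), k(p(s(c)), b))  →  g(s(g(c, b)), k(p(s(c)), b))   [R3 at 1.1]
6. g(s(g(c, b)), k(p(s(c)), b))  →  g(s(c), k(p(s(c)), b))   [R3 at 1.1]
7. g(s(c), k(p(s(c)), b))  →  g(s(c), b)   [R1 at 2]
8. g(s(c), b)  →  s(c)   [R3 at ε]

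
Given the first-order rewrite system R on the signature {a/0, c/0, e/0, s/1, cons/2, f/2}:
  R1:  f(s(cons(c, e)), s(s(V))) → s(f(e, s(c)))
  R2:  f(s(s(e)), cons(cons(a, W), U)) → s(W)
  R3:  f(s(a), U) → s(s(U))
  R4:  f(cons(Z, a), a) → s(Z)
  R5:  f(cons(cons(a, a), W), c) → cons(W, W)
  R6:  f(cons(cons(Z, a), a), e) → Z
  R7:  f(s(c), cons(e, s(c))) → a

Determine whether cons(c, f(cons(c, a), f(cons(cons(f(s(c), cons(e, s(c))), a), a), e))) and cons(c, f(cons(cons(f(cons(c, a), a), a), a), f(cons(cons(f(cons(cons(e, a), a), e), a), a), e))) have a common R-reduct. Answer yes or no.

yes — NF(t₁) = cons(c, s(c)), NF(t₂) = cons(c, s(c))

Reduce t₁ = cons(c, f(cons(c, a), f(cons(cons(f(s(c), cons(e, s(c))), a), a), e))):
1. cons(c, f(cons(c, a), f(cons(cons(f(s(c), cons(e, s(c))), a), a), e)))  →  cons(c, f(cons(c, a), f(s(c), cons(e, s(c)))))   [R6 at 2.2]
2. cons(c, f(cons(c, a), f(s(c), cons(e, s(c)))))  →  cons(c, f(cons(c, a), a))   [R7 at 2.2]
3. cons(c, f(cons(c, a), a))  →  cons(c, s(c))   [R4 at 2]

Reduce t₂ = cons(c, f(cons(cons(f(cons(c, a), a), a), a), f(cons(cons(f(cons(cons(e, a), a), e), a), a), e))):
1. cons(c, f(cons(cons(f(cons(c, a), a), a), a), f(cons(cons(f(cons(cons(e, a), a), e), a), a), e)))  →  cons(c, f(cons(cons(s(c), a), a), f(cons(cons(f(cons(cons(e, a), a), e), a), a), e)))   [R4 at 2.1.1.1]
2. cons(c, f(cons(cons(s(c), a), a), f(cons(cons(f(cons(cons(e, a), a), e), a), a), e)))  →  cons(c, f(cons(cons(s(c), a), a), f(cons(cons(e, a), a), e)))   [R6 at 2.2]
3. cons(c, f(cons(cons(s(c), a), a), f(cons(cons(e, a), a), e)))  →  cons(c, f(cons(cons(s(c), a), a), e))   [R6 at 2.2]
4. cons(c, f(cons(cons(s(c), a), a), e))  →  cons(c, s(c))   [R6 at 2]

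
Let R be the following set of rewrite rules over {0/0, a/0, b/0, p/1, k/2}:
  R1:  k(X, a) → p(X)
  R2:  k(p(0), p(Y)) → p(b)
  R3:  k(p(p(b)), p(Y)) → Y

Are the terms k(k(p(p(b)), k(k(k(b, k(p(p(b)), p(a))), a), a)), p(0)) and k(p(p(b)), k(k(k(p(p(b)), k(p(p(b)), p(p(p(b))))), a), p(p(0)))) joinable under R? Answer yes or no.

yes — NF(t₁) = 0, NF(t₂) = 0

Reduce t₁ = k(k(p(p(b)), k(k(k(b, k(p(p(b)), p(a))), a), a)), p(0)):
1. k(k(p(p(b)), k(k(k(b, k(p(p(b)), p(a))), a), a)), p(0))  →  k(k(p(p(b)), p(k(k(b, k(p(p(b)), p(a))), a))), p(0))   [R1 at 1.2]
2. k(k(p(p(b)), p(k(k(b, k(p(p(b)), p(a))), a))), p(0))  →  k(k(k(b, k(p(p(b)), p(a))), a), p(0))   [R3 at 1]
3. k(k(k(b, k(p(p(b)), p(a))), a), p(0))  →  k(p(k(b, k(p(p(b)), p(a)))), p(0))   [R1 at 1]
4. k(p(k(b, k(p(p(b)), p(a)))), p(0))  →  k(p(k(b, a)), p(0))   [R3 at 1.1.2]
5. k(p(k(b, a)), p(0))  →  k(p(p(b)), p(0))   [R1 at 1.1]
6. k(p(p(b)), p(0))  →  0   [R3 at ε]

Reduce t₂ = k(p(p(b)), k(k(k(p(p(b)), k(p(p(b)), p(p(p(b))))), a), p(p(0)))):
1. k(p(p(b)), k(k(k(p(p(b)), k(p(p(b)), p(p(p(b))))), a), p(p(0))))  →  k(p(p(b)), k(p(k(p(p(b)), k(p(p(b)), p(p(p(b)))))), p(p(0))))   [R1 at 2.1]
2. k(p(p(b)), k(p(k(p(p(b)), k(p(p(b)), p(p(p(b)))))), p(p(0))))  →  k(p(p(b)), k(p(k(p(p(b)), p(p(b)))), p(p(0))))   [R3 at 2.1.1.2]
3. k(p(p(b)), k(p(k(p(p(b)), p(p(b)))), p(p(0))))  →  k(p(p(b)), k(p(p(b)), p(p(0))))   [R3 at 2.1.1]
4. k(p(p(b)), k(p(p(b)), p(p(0))))  →  k(p(p(b)), p(0))   [R3 at 2]
5. k(p(p(b)), p(0))  →  0   [R3 at ε]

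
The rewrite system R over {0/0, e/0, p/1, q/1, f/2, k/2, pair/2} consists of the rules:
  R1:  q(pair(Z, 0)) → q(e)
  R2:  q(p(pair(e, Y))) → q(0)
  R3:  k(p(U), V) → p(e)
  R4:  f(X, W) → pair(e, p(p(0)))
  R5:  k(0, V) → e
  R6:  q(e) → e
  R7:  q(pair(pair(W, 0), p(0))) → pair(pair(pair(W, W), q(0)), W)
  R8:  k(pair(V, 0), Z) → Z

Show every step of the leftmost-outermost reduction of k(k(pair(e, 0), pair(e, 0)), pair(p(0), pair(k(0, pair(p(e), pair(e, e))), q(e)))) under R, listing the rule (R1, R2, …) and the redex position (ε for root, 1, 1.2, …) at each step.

1. k(k(pair(e, 0), pair(e, 0)), pair(p(0), pair(k(0, pair(p(e), pair(e, e))), q(e))))  →  k(pair(e, 0), pair(p(0), pair(k(0, pair(p(e), pair(e, e))), q(e))))   [R8 at 1]
2. k(pair(e, 0), pair(p(0), pair(k(0, pair(p(e), pair(e, e))), q(e))))  →  pair(p(0), pair(k(0, pair(p(e), pair(e, e))), q(e)))   [R8 at ε]
3. pair(p(0), pair(k(0, pair(p(e), pair(e, e))), q(e)))  →  pair(p(0), pair(e, q(e)))   [R5 at 2.1]
4. pair(p(0), pair(e, q(e)))  →  pair(p(0), pair(e, e))   [R6 at 2.2]

pair(p(0), pair(e, e))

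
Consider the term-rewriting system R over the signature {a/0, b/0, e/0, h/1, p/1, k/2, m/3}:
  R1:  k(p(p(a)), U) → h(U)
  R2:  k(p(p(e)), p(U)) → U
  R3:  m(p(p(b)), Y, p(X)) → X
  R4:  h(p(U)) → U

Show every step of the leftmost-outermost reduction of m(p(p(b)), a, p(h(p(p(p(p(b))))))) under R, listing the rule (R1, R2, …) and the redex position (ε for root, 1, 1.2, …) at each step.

p(p(p(b)))

1. m(p(p(b)), a, p(h(p(p(p(p(b)))))))  →  h(p(p(p(p(b)))))   [R3 at ε]
2. h(p(p(p(p(b)))))  →  p(p(p(b)))   [R4 at ε]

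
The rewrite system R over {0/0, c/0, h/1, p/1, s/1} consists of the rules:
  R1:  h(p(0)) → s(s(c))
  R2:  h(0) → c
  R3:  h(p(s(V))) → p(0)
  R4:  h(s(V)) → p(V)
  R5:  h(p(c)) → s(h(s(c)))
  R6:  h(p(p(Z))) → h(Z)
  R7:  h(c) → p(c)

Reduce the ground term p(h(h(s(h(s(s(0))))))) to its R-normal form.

1. p(h(h(s(h(s(s(0)))))))  →  p(h(p(h(s(s(0))))))   [R4 at 1.1]
2. p(h(p(h(s(s(0))))))  →  p(h(p(p(s(0)))))   [R4 at 1.1.1]
3. p(h(p(p(s(0)))))  →  p(h(s(0)))   [R6 at 1]
4. p(h(s(0)))  →  p(p(0))   [R4 at 1]

p(p(0))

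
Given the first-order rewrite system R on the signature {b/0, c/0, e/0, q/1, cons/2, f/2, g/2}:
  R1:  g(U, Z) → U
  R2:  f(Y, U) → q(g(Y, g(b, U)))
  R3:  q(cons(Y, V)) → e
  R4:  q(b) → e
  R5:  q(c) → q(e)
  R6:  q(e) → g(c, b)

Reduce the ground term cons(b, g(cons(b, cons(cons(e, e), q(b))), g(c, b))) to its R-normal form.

1. cons(b, g(cons(b, cons(cons(e, e), q(b))), g(c, b)))  →  cons(b, cons(b, cons(cons(e, e), q(b))))   [R1 at 2]
2. cons(b, cons(b, cons(cons(e, e), q(b))))  →  cons(b, cons(b, cons(cons(e, e), e)))   [R4 at 2.2.2]

cons(b, cons(b, cons(cons(e, e), e)))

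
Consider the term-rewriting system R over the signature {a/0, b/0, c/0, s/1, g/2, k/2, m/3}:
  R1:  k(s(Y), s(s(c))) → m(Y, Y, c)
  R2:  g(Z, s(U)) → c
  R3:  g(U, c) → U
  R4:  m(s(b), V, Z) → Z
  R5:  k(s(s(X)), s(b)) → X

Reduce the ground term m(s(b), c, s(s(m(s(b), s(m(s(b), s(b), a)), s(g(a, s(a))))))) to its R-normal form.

s(s(s(c)))

1. m(s(b), c, s(s(m(s(b), s(m(s(b), s(b), a)), s(g(a, s(a)))))))  →  s(s(m(s(b), s(m(s(b), s(b), a)), s(g(a, s(a))))))   [R4 at ε]
2. s(s(m(s(b), s(m(s(b), s(b), a)), s(g(a, s(a))))))  →  s(s(s(g(a, s(a)))))   [R4 at 1.1]
3. s(s(s(g(a, s(a)))))  →  s(s(s(c)))   [R2 at 1.1.1]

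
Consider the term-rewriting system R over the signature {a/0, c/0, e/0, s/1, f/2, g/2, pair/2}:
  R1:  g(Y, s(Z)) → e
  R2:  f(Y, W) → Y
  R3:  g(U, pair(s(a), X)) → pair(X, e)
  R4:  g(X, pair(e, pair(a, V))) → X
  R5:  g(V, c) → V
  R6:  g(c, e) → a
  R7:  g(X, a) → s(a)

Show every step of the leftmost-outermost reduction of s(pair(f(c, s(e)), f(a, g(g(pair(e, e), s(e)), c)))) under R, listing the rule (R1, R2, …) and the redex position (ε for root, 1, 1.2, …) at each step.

1. s(pair(f(c, s(e)), f(a, g(g(pair(e, e), s(e)), c))))  →  s(pair(c, f(a, g(g(pair(e, e), s(e)), c))))   [R2 at 1.1]
2. s(pair(c, f(a, g(g(pair(e, e), s(e)), c))))  →  s(pair(c, a))   [R2 at 1.2]

s(pair(c, a))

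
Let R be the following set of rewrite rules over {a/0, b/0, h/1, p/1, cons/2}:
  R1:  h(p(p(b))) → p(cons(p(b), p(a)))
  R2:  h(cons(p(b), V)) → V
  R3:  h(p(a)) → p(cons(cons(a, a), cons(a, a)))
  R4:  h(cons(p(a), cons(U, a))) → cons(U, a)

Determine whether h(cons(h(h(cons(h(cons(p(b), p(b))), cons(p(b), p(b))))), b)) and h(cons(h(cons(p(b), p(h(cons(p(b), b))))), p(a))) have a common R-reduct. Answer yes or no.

Reduce t₁ = h(cons(h(h(cons(h(cons(p(b), p(b))), cons(p(b), p(b))))), b)):
1. h(cons(h(h(cons(h(cons(p(b), p(b))), cons(p(b), p(b))))), b))  →  h(cons(h(h(cons(p(b), cons(p(b), p(b))))), b))   [R2 at 1.1.1.1.1]
2. h(cons(h(h(cons(p(b), cons(p(b), p(b))))), b))  →  h(cons(h(cons(p(b), p(b))), b))   [R2 at 1.1.1]
3. h(cons(h(cons(p(b), p(b))), b))  →  h(cons(p(b), b))   [R2 at 1.1]
4. h(cons(p(b), b))  →  b   [R2 at ε]

Reduce t₂ = h(cons(h(cons(p(b), p(h(cons(p(b), b))))), p(a))):
1. h(cons(h(cons(p(b), p(h(cons(p(b), b))))), p(a)))  →  h(cons(p(h(cons(p(b), b))), p(a)))   [R2 at 1.1]
2. h(cons(p(h(cons(p(b), b))), p(a)))  →  h(cons(p(b), p(a)))   [R2 at 1.1.1]
3. h(cons(p(b), p(a)))  →  p(a)   [R2 at ε]

no — NF(t₁) = b, NF(t₂) = p(a)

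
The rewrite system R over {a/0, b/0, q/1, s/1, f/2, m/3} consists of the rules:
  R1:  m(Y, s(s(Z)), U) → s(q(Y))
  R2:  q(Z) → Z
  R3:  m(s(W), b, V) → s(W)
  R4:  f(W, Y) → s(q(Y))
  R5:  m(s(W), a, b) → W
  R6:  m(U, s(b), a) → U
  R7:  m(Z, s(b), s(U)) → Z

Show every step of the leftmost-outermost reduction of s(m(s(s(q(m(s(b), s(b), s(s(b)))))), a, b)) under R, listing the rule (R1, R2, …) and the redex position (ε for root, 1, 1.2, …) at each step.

1. s(m(s(s(q(m(s(b), s(b), s(s(b)))))), a, b))  →  s(s(q(m(s(b), s(b), s(s(b))))))   [R5 at 1]
2. s(s(q(m(s(b), s(b), s(s(b))))))  →  s(s(m(s(b), s(b), s(s(b)))))   [R2 at 1.1]
3. s(s(m(s(b), s(b), s(s(b)))))  →  s(s(s(b)))   [R7 at 1.1]

s(s(s(b)))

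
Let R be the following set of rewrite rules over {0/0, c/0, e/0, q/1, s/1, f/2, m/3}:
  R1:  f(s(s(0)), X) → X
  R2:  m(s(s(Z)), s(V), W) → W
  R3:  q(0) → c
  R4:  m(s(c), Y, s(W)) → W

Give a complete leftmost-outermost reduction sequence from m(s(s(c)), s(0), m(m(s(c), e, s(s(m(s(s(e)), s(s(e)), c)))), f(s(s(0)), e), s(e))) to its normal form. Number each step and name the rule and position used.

1. m(s(s(c)), s(0), m(m(s(c), e, s(s(m(s(s(e)), s(s(e)), c)))), f(s(s(0)), e), s(e)))  →  m(m(s(c), e, s(s(m(s(s(e)), s(s(e)), c)))), f(s(s(0)), e), s(e))   [R2 at ε]
2. m(m(s(c), e, s(s(m(s(s(e)), s(s(e)), c)))), f(s(s(0)), e), s(e))  →  m(s(m(s(s(e)), s(s(e)), c)), f(s(s(0)), e), s(e))   [R4 at 1]
3. m(s(m(s(s(e)), s(s(e)), c)), f(s(s(0)), e), s(e))  →  m(s(c), f(s(s(0)), e), s(e))   [R2 at 1.1]
4. m(s(c), f(s(s(0)), e), s(e))  →  e   [R4 at ε]

e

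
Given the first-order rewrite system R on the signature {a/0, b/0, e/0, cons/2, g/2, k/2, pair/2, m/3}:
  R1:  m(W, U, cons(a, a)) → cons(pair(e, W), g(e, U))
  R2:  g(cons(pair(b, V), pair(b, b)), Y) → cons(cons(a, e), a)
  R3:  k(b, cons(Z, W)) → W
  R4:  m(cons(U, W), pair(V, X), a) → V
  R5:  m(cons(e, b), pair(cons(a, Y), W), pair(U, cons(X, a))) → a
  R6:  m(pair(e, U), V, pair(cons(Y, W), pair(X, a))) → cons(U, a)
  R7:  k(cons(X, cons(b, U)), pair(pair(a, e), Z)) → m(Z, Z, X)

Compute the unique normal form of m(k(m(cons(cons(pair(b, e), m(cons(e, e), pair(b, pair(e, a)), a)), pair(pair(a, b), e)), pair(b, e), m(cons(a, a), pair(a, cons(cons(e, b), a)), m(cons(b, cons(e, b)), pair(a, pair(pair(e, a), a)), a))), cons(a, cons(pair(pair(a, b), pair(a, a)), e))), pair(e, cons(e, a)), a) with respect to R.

e

1. m(k(m(cons(cons(pair(b, e), m(cons(e, e), pair(b, pair(e, a)), a)), pair(pair(a, b), e)), pair(b, e), m(cons(a, a), pair(a, cons(cons(e, b), a)), m(cons(b, cons(e, b)), pair(a, pair(pair(e, a), a)), a))), cons(a, cons(pair(pair(a, b), pair(a, a)), e))), pair(e, cons(e, a)), a)  →  m(k(m(cons(cons(pair(b, e), b), pair(pair(a, b), e)), pair(b, e), m(cons(a, a), pair(a, cons(cons(e, b), a)), m(cons(b, cons(e, b)), pair(a, pair(pair(e, a), a)), a))), cons(a, cons(pair(pair(a, b), pair(a, a)), e))), pair(e, cons(e, a)), a)   [R4 at 1.1.1.1.2]
2. m(k(m(cons(cons(pair(b, e), b), pair(pair(a, b), e)), pair(b, e), m(cons(a, a), pair(a, cons(cons(e, b), a)), m(cons(b, cons(e, b)), pair(a, pair(pair(e, a), a)), a))), cons(a, cons(pair(pair(a, b), pair(a, a)), e))), pair(e, cons(e, a)), a)  →  m(k(m(cons(cons(pair(b, e), b), pair(pair(a, b), e)), pair(b, e), m(cons(a, a), pair(a, cons(cons(e, b), a)), a)), cons(a, cons(pair(pair(a, b), pair(a, a)), e))), pair(e, cons(e, a)), a)   [R4 at 1.1.3.3]
3. m(k(m(cons(cons(pair(b, e), b), pair(pair(a, b), e)), pair(b, e), m(cons(a, a), pair(a, cons(cons(e, b), a)), a)), cons(a, cons(pair(pair(a, b), pair(a, a)), e))), pair(e, cons(e, a)), a)  →  m(k(m(cons(cons(pair(b, e), b), pair(pair(a, b), e)), pair(b, e), a), cons(a, cons(pair(pair(a, b), pair(a, a)), e))), pair(e, cons(e, a)), a)   [R4 at 1.1.3]
4. m(k(m(cons(cons(pair(b, e), b), pair(pair(a, b), e)), pair(b, e), a), cons(a, cons(pair(pair(a, b), pair(a, a)), e))), pair(e, cons(e, a)), a)  →  m(k(b, cons(a, cons(pair(pair(a, b), pair(a, a)), e))), pair(e, cons(e, a)), a)   [R4 at 1.1]
5. m(k(b, cons(a, cons(pair(pair(a, b), pair(a, a)), e))), pair(e, cons(e, a)), a)  →  m(cons(pair(pair(a, b), pair(a, a)), e), pair(e, cons(e, a)), a)   [R3 at 1]
6. m(cons(pair(pair(a, b), pair(a, a)), e), pair(e, cons(e, a)), a)  →  e   [R4 at ε]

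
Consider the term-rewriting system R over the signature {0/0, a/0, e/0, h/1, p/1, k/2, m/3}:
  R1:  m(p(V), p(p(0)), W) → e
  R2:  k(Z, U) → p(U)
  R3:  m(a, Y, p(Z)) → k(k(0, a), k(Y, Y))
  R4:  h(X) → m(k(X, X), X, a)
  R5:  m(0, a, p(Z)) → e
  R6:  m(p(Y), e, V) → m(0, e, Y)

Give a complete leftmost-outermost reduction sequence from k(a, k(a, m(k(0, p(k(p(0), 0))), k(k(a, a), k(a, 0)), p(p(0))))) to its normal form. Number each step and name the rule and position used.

1. k(a, k(a, m(k(0, p(k(p(0), 0))), k(k(a, a), k(a, 0)), p(p(0)))))  →  p(k(a, m(k(0, p(k(p(0), 0))), k(k(a, a), k(a, 0)), p(p(0)))))   [R2 at ε]
2. p(k(a, m(k(0, p(k(p(0), 0))), k(k(a, a), k(a, 0)), p(p(0)))))  →  p(p(m(k(0, p(k(p(0), 0))), k(k(a, a), k(a, 0)), p(p(0)))))   [R2 at 1]
3. p(p(m(k(0, p(k(p(0), 0))), k(k(a, a), k(a, 0)), p(p(0)))))  →  p(p(m(p(p(k(p(0), 0))), k(k(a, a), k(a, 0)), p(p(0)))))   [R2 at 1.1.1]
4. p(p(m(p(p(k(p(0), 0))), k(k(a, a), k(a, 0)), p(p(0)))))  →  p(p(m(p(p(p(0))), k(k(a, a), k(a, 0)), p(p(0)))))   [R2 at 1.1.1.1.1]
5. p(p(m(p(p(p(0))), k(k(a, a), k(a, 0)), p(p(0)))))  →  p(p(m(p(p(p(0))), p(k(a, 0)), p(p(0)))))   [R2 at 1.1.2]
6. p(p(m(p(p(p(0))), p(k(a, 0)), p(p(0)))))  →  p(p(m(p(p(p(0))), p(p(0)), p(p(0)))))   [R2 at 1.1.2.1]
7. p(p(m(p(p(p(0))), p(p(0)), p(p(0)))))  →  p(p(e))   [R1 at 1.1]

p(p(e))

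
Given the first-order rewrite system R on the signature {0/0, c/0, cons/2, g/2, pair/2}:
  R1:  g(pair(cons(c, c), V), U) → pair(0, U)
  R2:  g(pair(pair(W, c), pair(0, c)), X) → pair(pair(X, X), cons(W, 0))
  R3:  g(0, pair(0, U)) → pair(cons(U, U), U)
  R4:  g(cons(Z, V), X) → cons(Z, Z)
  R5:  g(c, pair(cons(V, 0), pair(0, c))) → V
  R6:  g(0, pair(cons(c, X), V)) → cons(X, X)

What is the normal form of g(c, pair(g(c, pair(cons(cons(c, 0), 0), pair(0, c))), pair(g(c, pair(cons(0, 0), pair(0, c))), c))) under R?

c

1. g(c, pair(g(c, pair(cons(cons(c, 0), 0), pair(0, c))), pair(g(c, pair(cons(0, 0), pair(0, c))), c)))  →  g(c, pair(cons(c, 0), pair(g(c, pair(cons(0, 0), pair(0, c))), c)))   [R5 at 2.1]
2. g(c, pair(cons(c, 0), pair(g(c, pair(cons(0, 0), pair(0, c))), c)))  →  g(c, pair(cons(c, 0), pair(0, c)))   [R5 at 2.2.1]
3. g(c, pair(cons(c, 0), pair(0, c)))  →  c   [R5 at ε]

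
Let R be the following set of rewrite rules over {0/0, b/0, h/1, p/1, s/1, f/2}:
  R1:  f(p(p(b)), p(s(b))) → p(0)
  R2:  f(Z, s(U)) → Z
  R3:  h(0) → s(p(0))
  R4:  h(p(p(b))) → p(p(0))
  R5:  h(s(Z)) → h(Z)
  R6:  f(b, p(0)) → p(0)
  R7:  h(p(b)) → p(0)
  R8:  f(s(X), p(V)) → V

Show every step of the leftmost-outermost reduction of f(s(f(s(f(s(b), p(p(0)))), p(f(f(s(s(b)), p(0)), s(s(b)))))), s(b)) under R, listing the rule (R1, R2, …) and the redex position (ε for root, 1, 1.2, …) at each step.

s(0)

1. f(s(f(s(f(s(b), p(p(0)))), p(f(f(s(s(b)), p(0)), s(s(b)))))), s(b))  →  s(f(s(f(s(b), p(p(0)))), p(f(f(s(s(b)), p(0)), s(s(b))))))   [R2 at ε]
2. s(f(s(f(s(b), p(p(0)))), p(f(f(s(s(b)), p(0)), s(s(b))))))  →  s(f(f(s(s(b)), p(0)), s(s(b))))   [R8 at 1]
3. s(f(f(s(s(b)), p(0)), s(s(b))))  →  s(f(s(s(b)), p(0)))   [R2 at 1]
4. s(f(s(s(b)), p(0)))  →  s(0)   [R8 at 1]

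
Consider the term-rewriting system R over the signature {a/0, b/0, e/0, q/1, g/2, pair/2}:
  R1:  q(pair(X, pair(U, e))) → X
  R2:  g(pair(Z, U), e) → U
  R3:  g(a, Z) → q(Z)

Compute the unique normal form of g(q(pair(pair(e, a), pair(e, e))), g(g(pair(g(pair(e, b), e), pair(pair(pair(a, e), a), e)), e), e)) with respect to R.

1. g(q(pair(pair(e, a), pair(e, e))), g(g(pair(g(pair(e, b), e), pair(pair(pair(a, e), a), e)), e), e))  →  g(pair(e, a), g(g(pair(g(pair(e, b), e), pair(pair(pair(a, e), a), e)), e), e))   [R1 at 1]
2. g(pair(e, a), g(g(pair(g(pair(e, b), e), pair(pair(pair(a, e), a), e)), e), e))  →  g(pair(e, a), g(pair(pair(pair(a, e), a), e), e))   [R2 at 2.1]
3. g(pair(e, a), g(pair(pair(pair(a, e), a), e), e))  →  g(pair(e, a), e)   [R2 at 2]
4. g(pair(e, a), e)  →  a   [R2 at ε]

a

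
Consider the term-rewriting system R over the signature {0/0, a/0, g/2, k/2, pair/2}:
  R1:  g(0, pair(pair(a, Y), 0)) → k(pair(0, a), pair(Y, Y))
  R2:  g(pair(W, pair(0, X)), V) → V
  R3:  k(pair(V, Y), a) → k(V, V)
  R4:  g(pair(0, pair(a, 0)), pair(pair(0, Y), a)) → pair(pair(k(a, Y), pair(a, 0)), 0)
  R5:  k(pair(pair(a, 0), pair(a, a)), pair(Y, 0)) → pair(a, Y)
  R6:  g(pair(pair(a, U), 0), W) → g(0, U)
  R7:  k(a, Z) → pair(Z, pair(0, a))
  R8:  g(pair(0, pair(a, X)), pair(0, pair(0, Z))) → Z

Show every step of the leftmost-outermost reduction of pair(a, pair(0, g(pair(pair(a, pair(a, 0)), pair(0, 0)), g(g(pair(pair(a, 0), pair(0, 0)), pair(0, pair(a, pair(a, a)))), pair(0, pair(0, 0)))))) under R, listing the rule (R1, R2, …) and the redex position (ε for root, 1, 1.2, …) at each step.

1. pair(a, pair(0, g(pair(pair(a, pair(a, 0)), pair(0, 0)), g(g(pair(pair(a, 0), pair(0, 0)), pair(0, pair(a, pair(a, a)))), pair(0, pair(0, 0))))))  →  pair(a, pair(0, g(g(pair(pair(a, 0), pair(0, 0)), pair(0, pair(a, pair(a, a)))), pair(0, pair(0, 0)))))   [R2 at 2.2]
2. pair(a, pair(0, g(g(pair(pair(a, 0), pair(0, 0)), pair(0, pair(a, pair(a, a)))), pair(0, pair(0, 0)))))  →  pair(a, pair(0, g(pair(0, pair(a, pair(a, a))), pair(0, pair(0, 0)))))   [R2 at 2.2.1]
3. pair(a, pair(0, g(pair(0, pair(a, pair(a, a))), pair(0, pair(0, 0)))))  →  pair(a, pair(0, 0))   [R8 at 2.2]

pair(a, pair(0, 0))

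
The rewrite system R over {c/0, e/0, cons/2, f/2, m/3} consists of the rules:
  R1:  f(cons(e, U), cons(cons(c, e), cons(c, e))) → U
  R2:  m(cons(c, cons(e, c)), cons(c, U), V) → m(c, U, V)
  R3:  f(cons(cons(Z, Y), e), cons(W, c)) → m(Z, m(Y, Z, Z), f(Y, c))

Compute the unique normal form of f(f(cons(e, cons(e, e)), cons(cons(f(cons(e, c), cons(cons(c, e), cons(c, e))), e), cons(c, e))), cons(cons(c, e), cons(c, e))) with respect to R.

e

1. f(f(cons(e, cons(e, e)), cons(cons(f(cons(e, c), cons(cons(c, e), cons(c, e))), e), cons(c, e))), cons(cons(c, e), cons(c, e)))  →  f(f(cons(e, cons(e, e)), cons(cons(c, e), cons(c, e))), cons(cons(c, e), cons(c, e)))   [R1 at 1.2.1.1]
2. f(f(cons(e, cons(e, e)), cons(cons(c, e), cons(c, e))), cons(cons(c, e), cons(c, e)))  →  f(cons(e, e), cons(cons(c, e), cons(c, e)))   [R1 at 1]
3. f(cons(e, e), cons(cons(c, e), cons(c, e)))  →  e   [R1 at ε]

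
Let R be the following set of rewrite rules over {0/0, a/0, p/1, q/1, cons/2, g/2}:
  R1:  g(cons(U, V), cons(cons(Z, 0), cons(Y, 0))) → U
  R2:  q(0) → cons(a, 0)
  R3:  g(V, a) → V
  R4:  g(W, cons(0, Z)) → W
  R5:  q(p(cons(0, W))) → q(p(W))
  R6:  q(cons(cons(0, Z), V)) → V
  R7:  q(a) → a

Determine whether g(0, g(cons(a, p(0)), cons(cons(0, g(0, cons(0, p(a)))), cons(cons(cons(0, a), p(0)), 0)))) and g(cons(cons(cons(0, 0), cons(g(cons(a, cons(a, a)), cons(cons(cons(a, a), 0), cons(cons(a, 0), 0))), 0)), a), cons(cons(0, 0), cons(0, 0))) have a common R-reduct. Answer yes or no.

Reduce t₁ = g(0, g(cons(a, p(0)), cons(cons(0, g(0, cons(0, p(a)))), cons(cons(cons(0, a), p(0)), 0)))):
1. g(0, g(cons(a, p(0)), cons(cons(0, g(0, cons(0, p(a)))), cons(cons(cons(0, a), p(0)), 0))))  →  g(0, g(cons(a, p(0)), cons(cons(0, 0), cons(cons(cons(0, a), p(0)), 0))))   [R4 at 2.2.1.2]
2. g(0, g(cons(a, p(0)), cons(cons(0, 0), cons(cons(cons(0, a), p(0)), 0))))  →  g(0, a)   [R1 at 2]
3. g(0, a)  →  0   [R3 at ε]

Reduce t₂ = g(cons(cons(cons(0, 0), cons(g(cons(a, cons(a, a)), cons(cons(cons(a, a), 0), cons(cons(a, 0), 0))), 0)), a), cons(cons(0, 0), cons(0, 0))):
1. g(cons(cons(cons(0, 0), cons(g(cons(a, cons(a, a)), cons(cons(cons(a, a), 0), cons(cons(a, 0), 0))), 0)), a), cons(cons(0, 0), cons(0, 0)))  →  cons(cons(0, 0), cons(g(cons(a, cons(a, a)), cons(cons(cons(a, a), 0), cons(cons(a, 0), 0))), 0))   [R1 at ε]
2. cons(cons(0, 0), cons(g(cons(a, cons(a, a)), cons(cons(cons(a, a), 0), cons(cons(a, 0), 0))), 0))  →  cons(cons(0, 0), cons(a, 0))   [R1 at 2.1]

no — NF(t₁) = 0, NF(t₂) = cons(cons(0, 0), cons(a, 0))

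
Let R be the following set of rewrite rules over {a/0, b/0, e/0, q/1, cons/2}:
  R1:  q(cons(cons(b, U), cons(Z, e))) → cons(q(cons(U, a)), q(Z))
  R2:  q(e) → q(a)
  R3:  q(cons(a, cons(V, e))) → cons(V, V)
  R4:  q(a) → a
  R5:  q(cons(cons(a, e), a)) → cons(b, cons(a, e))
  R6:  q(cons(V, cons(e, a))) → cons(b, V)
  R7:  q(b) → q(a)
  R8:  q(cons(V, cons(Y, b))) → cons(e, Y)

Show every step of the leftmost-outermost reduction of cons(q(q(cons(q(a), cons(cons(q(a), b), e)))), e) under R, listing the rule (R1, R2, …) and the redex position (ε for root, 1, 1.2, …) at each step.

1. cons(q(q(cons(q(a), cons(cons(q(a), b), e)))), e)  →  cons(q(q(cons(a, cons(cons(q(a), b), e)))), e)   [R4 at 1.1.1.1]
2. cons(q(q(cons(a, cons(cons(q(a), b), e)))), e)  →  cons(q(cons(cons(q(a), b), cons(q(a), b))), e)   [R3 at 1.1]
3. cons(q(cons(cons(q(a), b), cons(q(a), b))), e)  →  cons(cons(e, q(a)), e)   [R8 at 1]
4. cons(cons(e, q(a)), e)  →  cons(cons(e, a), e)   [R4 at 1.2]

cons(cons(e, a), e)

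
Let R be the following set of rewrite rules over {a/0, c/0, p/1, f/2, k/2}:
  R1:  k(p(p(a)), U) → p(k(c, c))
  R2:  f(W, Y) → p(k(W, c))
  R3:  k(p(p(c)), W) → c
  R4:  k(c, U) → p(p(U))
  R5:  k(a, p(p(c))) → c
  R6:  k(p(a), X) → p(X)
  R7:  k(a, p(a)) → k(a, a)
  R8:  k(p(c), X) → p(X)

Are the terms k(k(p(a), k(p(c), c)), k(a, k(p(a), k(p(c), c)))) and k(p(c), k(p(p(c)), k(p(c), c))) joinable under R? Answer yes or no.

Reduce t₁ = k(k(p(a), k(p(c), c)), k(a, k(p(a), k(p(c), c)))):
1. k(k(p(a), k(p(c), c)), k(a, k(p(a), k(p(c), c))))  →  k(p(k(p(c), c)), k(a, k(p(a), k(p(c), c))))   [R6 at 1]
2. k(p(k(p(c), c)), k(a, k(p(a), k(p(c), c))))  →  k(p(p(c)), k(a, k(p(a), k(p(c), c))))   [R8 at 1.1]
3. k(p(p(c)), k(a, k(p(a), k(p(c), c))))  →  c   [R3 at ε]

Reduce t₂ = k(p(c), k(p(p(c)), k(p(c), c))):
1. k(p(c), k(p(p(c)), k(p(c), c)))  →  p(k(p(p(c)), k(p(c), c)))   [R8 at ε]
2. p(k(p(p(c)), k(p(c), c)))  →  p(c)   [R3 at 1]

no — NF(t₁) = c, NF(t₂) = p(c)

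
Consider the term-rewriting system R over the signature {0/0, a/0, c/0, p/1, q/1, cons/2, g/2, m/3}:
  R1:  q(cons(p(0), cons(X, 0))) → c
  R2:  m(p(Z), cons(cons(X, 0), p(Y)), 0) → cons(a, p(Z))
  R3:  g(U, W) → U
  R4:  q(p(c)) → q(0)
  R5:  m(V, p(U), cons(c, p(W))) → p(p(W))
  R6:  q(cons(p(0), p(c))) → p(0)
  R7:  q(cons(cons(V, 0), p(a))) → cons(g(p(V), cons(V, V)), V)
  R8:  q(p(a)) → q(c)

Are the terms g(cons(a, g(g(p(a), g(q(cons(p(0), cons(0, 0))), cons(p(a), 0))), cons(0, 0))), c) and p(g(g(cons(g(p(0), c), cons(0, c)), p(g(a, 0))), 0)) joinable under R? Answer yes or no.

Reduce t₁ = g(cons(a, g(g(p(a), g(q(cons(p(0), cons(0, 0))), cons(p(a), 0))), cons(0, 0))), c):
1. g(cons(a, g(g(p(a), g(q(cons(p(0), cons(0, 0))), cons(p(a), 0))), cons(0, 0))), c)  →  cons(a, g(g(p(a), g(q(cons(p(0), cons(0, 0))), cons(p(a), 0))), cons(0, 0)))   [R3 at ε]
2. cons(a, g(g(p(a), g(q(cons(p(0), cons(0, 0))), cons(p(a), 0))), cons(0, 0)))  →  cons(a, g(p(a), g(q(cons(p(0), cons(0, 0))), cons(p(a), 0))))   [R3 at 2]
3. cons(a, g(p(a), g(q(cons(p(0), cons(0, 0))), cons(p(a), 0))))  →  cons(a, p(a))   [R3 at 2]

Reduce t₂ = p(g(g(cons(g(p(0), c), cons(0, c)), p(g(a, 0))), 0)):
1. p(g(g(cons(g(p(0), c), cons(0, c)), p(g(a, 0))), 0))  →  p(g(cons(g(p(0), c), cons(0, c)), p(g(a, 0))))   [R3 at 1]
2. p(g(cons(g(p(0), c), cons(0, c)), p(g(a, 0))))  →  p(cons(g(p(0), c), cons(0, c)))   [R3 at 1]
3. p(cons(g(p(0), c), cons(0, c)))  →  p(cons(p(0), cons(0, c)))   [R3 at 1.1]

no — NF(t₁) = cons(a, p(a)), NF(t₂) = p(cons(p(0), cons(0, c)))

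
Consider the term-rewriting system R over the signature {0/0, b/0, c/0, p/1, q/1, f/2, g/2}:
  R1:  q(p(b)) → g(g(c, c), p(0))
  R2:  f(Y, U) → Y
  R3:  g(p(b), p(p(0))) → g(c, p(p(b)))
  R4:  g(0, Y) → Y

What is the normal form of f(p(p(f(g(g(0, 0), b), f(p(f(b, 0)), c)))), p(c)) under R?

1. f(p(p(f(g(g(0, 0), b), f(p(f(b, 0)), c)))), p(c))  →  p(p(f(g(g(0, 0), b), f(p(f(b, 0)), c))))   [R2 at ε]
2. p(p(f(g(g(0, 0), b), f(p(f(b, 0)), c))))  →  p(p(g(g(0, 0), b)))   [R2 at 1.1]
3. p(p(g(g(0, 0), b)))  →  p(p(g(0, b)))   [R4 at 1.1.1]
4. p(p(g(0, b)))  →  p(p(b))   [R4 at 1.1]

p(p(b))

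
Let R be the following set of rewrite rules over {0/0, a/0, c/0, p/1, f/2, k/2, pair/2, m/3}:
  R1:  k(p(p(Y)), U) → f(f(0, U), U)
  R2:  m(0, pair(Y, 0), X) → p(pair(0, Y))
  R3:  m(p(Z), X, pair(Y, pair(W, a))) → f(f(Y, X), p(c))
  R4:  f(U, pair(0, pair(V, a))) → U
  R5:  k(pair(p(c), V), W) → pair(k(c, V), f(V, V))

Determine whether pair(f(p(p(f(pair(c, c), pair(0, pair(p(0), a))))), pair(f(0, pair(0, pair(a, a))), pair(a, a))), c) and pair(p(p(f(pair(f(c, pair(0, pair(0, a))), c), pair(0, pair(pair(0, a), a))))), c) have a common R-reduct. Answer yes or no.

Reduce t₁ = pair(f(p(p(f(pair(c, c), pair(0, pair(p(0), a))))), pair(f(0, pair(0, pair(a, a))), pair(a, a))), c):
1. pair(f(p(p(f(pair(c, c), pair(0, pair(p(0), a))))), pair(f(0, pair(0, pair(a, a))), pair(a, a))), c)  →  pair(f(p(p(pair(c, c))), pair(f(0, pair(0, pair(a, a))), pair(a, a))), c)   [R4 at 1.1.1.1]
2. pair(f(p(p(pair(c, c))), pair(f(0, pair(0, pair(a, a))), pair(a, a))), c)  →  pair(f(p(p(pair(c, c))), pair(0, pair(a, a))), c)   [R4 at 1.2.1]
3. pair(f(p(p(pair(c, c))), pair(0, pair(a, a))), c)  →  pair(p(p(pair(c, c))), c)   [R4 at 1]

Reduce t₂ = pair(p(p(f(pair(f(c, pair(0, pair(0, a))), c), pair(0, pair(pair(0, a), a))))), c):
1. pair(p(p(f(pair(f(c, pair(0, pair(0, a))), c), pair(0, pair(pair(0, a), a))))), c)  →  pair(p(p(pair(f(c, pair(0, pair(0, a))), c))), c)   [R4 at 1.1.1]
2. pair(p(p(pair(f(c, pair(0, pair(0, a))), c))), c)  →  pair(p(p(pair(c, c))), c)   [R4 at 1.1.1.1]

yes — NF(t₁) = pair(p(p(pair(c, c))), c), NF(t₂) = pair(p(p(pair(c, c))), c)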